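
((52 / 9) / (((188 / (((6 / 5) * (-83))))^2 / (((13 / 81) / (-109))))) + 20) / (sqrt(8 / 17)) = 9750466259 * sqrt(34) / 1950326100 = 29.15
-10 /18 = -5 /9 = -0.56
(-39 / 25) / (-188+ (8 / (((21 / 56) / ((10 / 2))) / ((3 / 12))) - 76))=0.01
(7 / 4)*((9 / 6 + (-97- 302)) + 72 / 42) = -5541 / 8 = -692.62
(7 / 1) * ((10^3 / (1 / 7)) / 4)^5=114891601562500000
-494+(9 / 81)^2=-40013 / 81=-493.99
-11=-11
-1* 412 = -412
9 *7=63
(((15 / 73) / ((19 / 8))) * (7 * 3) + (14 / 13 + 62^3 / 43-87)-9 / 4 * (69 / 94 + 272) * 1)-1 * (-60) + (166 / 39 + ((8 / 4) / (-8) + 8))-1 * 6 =330371630623 / 67275048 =4910.76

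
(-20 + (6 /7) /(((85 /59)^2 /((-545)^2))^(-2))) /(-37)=239465015290135814 /443010278287678339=0.54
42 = 42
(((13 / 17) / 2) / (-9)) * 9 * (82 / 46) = -533 / 782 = -0.68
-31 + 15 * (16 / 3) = 49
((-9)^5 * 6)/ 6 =-59049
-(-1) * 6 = 6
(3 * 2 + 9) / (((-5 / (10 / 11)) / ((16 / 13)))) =-480 / 143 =-3.36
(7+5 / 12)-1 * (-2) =9.42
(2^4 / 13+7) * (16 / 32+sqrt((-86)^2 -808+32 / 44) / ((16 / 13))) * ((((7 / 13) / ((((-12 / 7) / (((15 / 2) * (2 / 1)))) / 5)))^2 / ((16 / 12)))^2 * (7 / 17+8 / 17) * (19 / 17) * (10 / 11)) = 3090192301669921875 / 4834674470912+3090192301669921875 * sqrt(199309) / 16363513593856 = 84947874.14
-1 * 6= -6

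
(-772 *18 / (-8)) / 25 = 1737 / 25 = 69.48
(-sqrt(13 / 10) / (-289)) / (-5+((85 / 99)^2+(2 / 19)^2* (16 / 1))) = -3538161* sqrt(130) / 41775863240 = -0.00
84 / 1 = 84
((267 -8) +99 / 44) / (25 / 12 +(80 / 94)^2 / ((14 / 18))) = 9695301 / 111875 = 86.66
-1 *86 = -86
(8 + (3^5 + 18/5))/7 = 1273/35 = 36.37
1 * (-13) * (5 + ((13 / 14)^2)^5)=-20593712967477 / 289254654976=-71.20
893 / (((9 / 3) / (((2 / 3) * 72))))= 14288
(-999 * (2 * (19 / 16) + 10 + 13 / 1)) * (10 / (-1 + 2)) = -1013985 / 4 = -253496.25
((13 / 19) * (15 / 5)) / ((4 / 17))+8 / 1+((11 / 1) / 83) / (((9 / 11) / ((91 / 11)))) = 1025513 / 56772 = 18.06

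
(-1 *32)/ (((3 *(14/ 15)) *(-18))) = 40/ 63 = 0.63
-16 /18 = -8 /9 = -0.89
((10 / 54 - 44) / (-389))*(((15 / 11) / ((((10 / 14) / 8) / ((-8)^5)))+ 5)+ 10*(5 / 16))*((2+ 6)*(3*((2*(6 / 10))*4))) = -416789610328 / 64185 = -6493567.19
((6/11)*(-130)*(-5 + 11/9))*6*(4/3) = 70720/33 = 2143.03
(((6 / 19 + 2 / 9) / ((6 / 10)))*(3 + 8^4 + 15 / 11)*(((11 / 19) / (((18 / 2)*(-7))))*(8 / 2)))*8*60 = -13278617600 / 204687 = -64872.79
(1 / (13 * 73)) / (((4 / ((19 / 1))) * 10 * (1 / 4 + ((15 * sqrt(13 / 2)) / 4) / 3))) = 0.00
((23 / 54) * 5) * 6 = 115 / 9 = 12.78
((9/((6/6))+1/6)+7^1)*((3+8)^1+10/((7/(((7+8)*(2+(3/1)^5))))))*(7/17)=3572219/102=35021.75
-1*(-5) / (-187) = -5 / 187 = -0.03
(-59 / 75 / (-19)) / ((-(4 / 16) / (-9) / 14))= 9912 / 475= 20.87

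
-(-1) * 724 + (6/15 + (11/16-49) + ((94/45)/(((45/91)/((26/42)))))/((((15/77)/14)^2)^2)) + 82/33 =3775778369488022291/54128250000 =69756150.80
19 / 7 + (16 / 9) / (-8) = 157 / 63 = 2.49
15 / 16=0.94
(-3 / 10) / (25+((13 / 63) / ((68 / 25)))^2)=-27528984 / 2294610125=-0.01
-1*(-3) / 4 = 3 / 4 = 0.75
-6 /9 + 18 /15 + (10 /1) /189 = 554 /945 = 0.59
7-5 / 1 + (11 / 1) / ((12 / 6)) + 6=27 / 2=13.50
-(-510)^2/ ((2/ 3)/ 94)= -36674100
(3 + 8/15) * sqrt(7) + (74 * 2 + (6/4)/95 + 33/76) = 53 * sqrt(7)/15 + 2969/20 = 157.80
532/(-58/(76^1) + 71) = 20216/2669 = 7.57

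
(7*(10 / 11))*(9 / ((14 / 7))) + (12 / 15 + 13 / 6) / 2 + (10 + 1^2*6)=30439 / 660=46.12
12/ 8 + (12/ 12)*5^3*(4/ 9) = 1027/ 18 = 57.06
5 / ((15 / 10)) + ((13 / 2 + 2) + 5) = 101 / 6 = 16.83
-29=-29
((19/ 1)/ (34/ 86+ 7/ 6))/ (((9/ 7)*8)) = 5719/ 4836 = 1.18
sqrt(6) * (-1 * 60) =-60 * sqrt(6) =-146.97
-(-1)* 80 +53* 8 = 504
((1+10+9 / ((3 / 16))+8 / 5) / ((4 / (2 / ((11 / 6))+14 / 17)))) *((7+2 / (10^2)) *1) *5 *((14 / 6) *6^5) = 86352680232 / 4675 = 18471161.55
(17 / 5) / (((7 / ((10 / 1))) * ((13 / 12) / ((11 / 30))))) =748 / 455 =1.64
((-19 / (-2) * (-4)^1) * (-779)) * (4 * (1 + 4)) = 592040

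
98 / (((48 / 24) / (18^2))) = 15876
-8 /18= -4 /9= -0.44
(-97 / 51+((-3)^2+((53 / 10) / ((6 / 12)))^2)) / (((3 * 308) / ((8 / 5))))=304618 / 1472625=0.21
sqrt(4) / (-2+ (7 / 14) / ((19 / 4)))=-19 / 18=-1.06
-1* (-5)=5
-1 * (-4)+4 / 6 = 14 / 3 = 4.67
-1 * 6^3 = -216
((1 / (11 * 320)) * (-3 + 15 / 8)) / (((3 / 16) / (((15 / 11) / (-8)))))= 9 / 30976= 0.00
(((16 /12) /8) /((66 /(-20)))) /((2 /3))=-5 /66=-0.08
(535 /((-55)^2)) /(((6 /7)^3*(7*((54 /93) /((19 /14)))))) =441161 /4704480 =0.09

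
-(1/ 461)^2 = -1/ 212521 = -0.00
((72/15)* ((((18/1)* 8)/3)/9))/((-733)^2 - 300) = 128/2684945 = 0.00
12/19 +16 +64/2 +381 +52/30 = 122939/285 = 431.36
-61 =-61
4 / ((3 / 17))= 68 / 3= 22.67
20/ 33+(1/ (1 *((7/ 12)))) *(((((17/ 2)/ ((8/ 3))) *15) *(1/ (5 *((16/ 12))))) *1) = 47681/ 3696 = 12.90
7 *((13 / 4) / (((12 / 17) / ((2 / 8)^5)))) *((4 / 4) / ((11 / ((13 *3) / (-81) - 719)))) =-1366001 / 663552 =-2.06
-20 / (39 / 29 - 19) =145 / 128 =1.13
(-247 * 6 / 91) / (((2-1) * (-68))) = 57 / 238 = 0.24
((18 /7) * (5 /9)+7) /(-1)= -59 /7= -8.43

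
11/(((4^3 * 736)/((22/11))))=11/23552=0.00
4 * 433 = 1732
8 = 8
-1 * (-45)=45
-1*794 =-794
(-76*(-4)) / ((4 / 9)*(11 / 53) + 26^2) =9063 / 20156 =0.45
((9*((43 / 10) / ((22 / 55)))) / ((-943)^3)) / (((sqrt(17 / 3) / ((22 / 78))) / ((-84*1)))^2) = -27534276 / 2409188071511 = -0.00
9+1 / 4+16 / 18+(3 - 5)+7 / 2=419 / 36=11.64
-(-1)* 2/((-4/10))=-5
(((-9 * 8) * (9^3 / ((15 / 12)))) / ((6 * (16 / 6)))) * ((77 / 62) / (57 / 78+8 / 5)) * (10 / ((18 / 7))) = -17027010 / 3131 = -5438.20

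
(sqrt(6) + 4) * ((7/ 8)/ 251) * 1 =7 * sqrt(6)/ 2008 + 7/ 502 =0.02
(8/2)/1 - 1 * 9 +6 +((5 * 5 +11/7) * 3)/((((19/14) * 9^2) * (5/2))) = 1103/855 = 1.29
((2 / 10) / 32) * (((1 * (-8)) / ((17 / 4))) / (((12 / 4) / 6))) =-0.02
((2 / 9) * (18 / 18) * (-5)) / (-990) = 1 / 891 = 0.00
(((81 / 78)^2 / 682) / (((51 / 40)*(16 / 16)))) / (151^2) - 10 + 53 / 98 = -20707307427141 / 2189122049114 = -9.46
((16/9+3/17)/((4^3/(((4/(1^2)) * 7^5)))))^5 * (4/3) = 3204844350262857564309417050009693/65935352261246976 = 48605857712941673.85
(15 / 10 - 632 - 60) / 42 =-1381 / 84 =-16.44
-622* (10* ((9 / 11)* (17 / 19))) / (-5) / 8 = 47583 / 418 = 113.83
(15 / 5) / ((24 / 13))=13 / 8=1.62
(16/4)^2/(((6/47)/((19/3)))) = 7144/9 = 793.78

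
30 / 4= 15 / 2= 7.50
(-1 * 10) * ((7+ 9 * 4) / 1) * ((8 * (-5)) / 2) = 8600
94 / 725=0.13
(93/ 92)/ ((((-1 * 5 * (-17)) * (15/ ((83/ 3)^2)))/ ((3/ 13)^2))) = 213559/ 6607900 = 0.03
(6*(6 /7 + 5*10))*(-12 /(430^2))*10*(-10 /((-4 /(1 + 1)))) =-12816 /12943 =-0.99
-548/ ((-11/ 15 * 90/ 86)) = 23564/ 33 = 714.06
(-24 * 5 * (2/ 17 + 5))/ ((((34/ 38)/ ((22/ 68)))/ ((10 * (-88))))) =960062400/ 4913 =195412.66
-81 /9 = -9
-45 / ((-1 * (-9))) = -5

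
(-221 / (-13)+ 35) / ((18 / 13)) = 338 / 9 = 37.56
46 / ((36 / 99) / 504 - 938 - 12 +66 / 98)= -446292 / 9210359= -0.05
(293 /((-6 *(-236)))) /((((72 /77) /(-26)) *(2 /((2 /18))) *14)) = -41899 /1835136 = -0.02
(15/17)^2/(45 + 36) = 25/2601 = 0.01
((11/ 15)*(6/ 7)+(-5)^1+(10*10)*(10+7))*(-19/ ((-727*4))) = 1127593/ 101780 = 11.08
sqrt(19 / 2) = sqrt(38) / 2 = 3.08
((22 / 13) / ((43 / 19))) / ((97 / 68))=28424 / 54223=0.52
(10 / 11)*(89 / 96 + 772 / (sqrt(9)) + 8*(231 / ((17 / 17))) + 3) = 1012445 / 528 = 1917.51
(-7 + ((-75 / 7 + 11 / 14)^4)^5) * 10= 36246494359424814233813592413099443751185845 / 41834127712642400780288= 866433611533652541470.17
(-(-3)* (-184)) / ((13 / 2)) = -84.92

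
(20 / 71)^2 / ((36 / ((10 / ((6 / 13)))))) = 6500 / 136107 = 0.05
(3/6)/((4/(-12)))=-3/2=-1.50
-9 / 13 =-0.69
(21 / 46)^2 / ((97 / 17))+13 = 2675773 / 205252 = 13.04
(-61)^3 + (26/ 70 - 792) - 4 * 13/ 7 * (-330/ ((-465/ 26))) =-247282022/ 1085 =-227909.70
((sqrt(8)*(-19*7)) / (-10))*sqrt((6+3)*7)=399*sqrt(14) / 5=298.58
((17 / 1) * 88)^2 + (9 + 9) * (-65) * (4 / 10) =2237548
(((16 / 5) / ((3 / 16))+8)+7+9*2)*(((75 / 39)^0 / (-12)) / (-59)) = 751 / 10620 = 0.07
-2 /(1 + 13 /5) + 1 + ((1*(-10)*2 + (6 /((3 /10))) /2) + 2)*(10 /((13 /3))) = -2108 /117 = -18.02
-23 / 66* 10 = -115 / 33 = -3.48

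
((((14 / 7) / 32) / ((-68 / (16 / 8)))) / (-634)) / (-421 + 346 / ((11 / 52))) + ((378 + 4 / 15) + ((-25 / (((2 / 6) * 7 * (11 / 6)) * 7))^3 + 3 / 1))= 4120502099964513540751 / 10823922554015376960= 380.68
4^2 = 16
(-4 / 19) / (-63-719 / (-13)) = 13 / 475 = 0.03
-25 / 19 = -1.32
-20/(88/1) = -5/22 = -0.23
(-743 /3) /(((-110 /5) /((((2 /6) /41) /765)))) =743 /6210270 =0.00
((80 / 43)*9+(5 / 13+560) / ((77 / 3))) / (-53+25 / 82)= -136159770 / 185988803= -0.73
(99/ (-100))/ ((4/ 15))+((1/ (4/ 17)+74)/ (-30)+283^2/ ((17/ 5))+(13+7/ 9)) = 288411673/ 12240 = 23563.05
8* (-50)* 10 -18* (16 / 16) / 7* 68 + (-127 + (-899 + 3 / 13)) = -473257 / 91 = -5200.63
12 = 12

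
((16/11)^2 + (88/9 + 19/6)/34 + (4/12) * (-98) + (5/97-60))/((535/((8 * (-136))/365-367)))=87416923207897/1402668917100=62.32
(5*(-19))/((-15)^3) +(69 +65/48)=760129/10800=70.38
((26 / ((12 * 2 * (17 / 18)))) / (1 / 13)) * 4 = 1014 / 17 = 59.65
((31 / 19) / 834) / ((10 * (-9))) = -31 / 1426140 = -0.00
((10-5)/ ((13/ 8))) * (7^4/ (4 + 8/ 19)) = 65170/ 39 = 1671.03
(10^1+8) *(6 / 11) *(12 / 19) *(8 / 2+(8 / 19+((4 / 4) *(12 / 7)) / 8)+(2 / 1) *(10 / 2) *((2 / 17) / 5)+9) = 40644504 / 472549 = 86.01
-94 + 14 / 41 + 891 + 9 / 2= 65751 / 82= 801.84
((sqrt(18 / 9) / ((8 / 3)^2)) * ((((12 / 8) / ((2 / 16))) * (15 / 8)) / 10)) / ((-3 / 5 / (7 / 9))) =-105 * sqrt(2) / 256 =-0.58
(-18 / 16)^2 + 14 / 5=4.07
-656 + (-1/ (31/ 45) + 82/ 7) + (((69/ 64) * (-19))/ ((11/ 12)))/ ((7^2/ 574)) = -907.51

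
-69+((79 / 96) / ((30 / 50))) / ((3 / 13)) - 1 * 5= -58801 / 864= -68.06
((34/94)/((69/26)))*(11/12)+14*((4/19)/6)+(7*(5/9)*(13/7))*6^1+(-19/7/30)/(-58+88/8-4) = 43.95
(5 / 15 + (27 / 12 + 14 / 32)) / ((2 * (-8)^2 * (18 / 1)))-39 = -4312943 / 110592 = -39.00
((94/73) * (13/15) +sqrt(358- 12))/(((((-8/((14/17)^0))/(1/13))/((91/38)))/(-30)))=4277/5548 +105 * sqrt(346)/152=13.62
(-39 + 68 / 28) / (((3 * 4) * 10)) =-32 / 105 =-0.30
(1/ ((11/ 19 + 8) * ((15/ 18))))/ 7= 0.02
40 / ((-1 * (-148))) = 10 / 37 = 0.27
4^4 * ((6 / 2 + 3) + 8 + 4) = 4608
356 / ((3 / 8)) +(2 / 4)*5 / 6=3799 / 4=949.75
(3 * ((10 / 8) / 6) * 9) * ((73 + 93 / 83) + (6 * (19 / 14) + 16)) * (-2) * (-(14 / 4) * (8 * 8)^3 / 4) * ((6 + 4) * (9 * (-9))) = -17047281254400 / 83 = -205388930775.90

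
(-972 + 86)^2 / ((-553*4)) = -196249 / 553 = -354.88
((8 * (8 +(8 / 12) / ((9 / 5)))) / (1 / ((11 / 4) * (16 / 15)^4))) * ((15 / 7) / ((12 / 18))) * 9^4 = 4398907392 / 875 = 5027322.73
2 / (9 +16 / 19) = 38 / 187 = 0.20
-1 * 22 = -22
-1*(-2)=2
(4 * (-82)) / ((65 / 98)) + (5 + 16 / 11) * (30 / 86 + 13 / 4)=-57959763 / 122980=-471.29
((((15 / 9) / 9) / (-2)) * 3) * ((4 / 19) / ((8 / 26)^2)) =-0.62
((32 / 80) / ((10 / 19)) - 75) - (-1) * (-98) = -172.24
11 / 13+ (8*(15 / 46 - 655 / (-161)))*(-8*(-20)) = 11774571 / 2093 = 5625.69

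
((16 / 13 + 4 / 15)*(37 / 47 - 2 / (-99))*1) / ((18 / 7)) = 295358 / 628155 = 0.47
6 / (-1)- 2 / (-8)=-23 / 4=-5.75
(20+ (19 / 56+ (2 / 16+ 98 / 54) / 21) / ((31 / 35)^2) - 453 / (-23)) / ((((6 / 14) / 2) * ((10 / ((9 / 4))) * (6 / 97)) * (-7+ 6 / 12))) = -105.10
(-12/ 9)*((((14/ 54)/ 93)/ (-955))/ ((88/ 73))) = 511/ 158268330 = 0.00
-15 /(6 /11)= -55 /2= -27.50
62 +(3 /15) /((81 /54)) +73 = 2027 /15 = 135.13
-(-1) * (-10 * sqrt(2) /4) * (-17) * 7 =595 * sqrt(2) /2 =420.73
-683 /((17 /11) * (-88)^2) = -683 /11968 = -0.06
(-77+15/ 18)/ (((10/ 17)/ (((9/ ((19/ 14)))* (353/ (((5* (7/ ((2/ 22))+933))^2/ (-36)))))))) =518324373/ 1211368750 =0.43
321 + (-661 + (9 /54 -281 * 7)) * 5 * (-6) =79156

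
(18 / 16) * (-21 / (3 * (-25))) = 63 / 200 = 0.32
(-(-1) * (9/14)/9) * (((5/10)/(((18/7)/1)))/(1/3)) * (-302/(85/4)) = -151/255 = -0.59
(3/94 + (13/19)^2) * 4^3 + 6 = 644810/16967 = 38.00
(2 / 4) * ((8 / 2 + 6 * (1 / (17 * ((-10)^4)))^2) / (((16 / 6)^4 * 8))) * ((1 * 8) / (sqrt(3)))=1560600000081 * sqrt(3) / 118374400000000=0.02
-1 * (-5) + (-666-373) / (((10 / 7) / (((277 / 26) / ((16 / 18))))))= -8712.11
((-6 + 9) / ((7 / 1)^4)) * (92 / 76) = 69 / 45619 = 0.00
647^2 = 418609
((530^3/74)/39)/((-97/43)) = -3200855500/139971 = -22867.99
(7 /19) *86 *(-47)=-28294 /19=-1489.16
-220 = -220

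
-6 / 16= -3 / 8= -0.38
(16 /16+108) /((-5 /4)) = -436 /5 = -87.20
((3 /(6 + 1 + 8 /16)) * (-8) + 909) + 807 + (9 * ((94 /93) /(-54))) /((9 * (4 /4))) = 21503969 /12555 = 1712.78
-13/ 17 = -0.76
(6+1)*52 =364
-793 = -793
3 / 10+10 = 103 / 10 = 10.30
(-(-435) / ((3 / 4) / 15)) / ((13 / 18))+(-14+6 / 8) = 625711 / 52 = 12032.90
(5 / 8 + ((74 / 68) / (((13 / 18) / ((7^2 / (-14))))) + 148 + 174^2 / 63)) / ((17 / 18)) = 69495003 / 105196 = 660.62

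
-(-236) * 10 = 2360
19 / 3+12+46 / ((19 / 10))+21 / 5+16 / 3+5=16267 / 285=57.08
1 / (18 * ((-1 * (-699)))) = 1 / 12582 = 0.00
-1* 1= -1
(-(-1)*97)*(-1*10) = -970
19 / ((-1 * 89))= -19 / 89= -0.21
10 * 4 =40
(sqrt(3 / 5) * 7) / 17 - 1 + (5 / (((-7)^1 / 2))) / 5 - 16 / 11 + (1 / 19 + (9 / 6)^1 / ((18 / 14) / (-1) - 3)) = -88881 / 29260 + 7 * sqrt(15) / 85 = -2.72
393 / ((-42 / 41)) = -5371 / 14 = -383.64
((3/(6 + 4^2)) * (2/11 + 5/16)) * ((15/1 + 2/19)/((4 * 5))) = 0.05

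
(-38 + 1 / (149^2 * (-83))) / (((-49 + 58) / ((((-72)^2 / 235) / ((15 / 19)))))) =-51088018368 / 433030505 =-117.98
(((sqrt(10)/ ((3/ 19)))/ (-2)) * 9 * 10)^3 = -231491250 * sqrt(10) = -732039608.40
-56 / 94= -28 / 47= -0.60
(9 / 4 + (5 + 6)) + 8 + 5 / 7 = 615 / 28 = 21.96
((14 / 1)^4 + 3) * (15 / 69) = 8351.96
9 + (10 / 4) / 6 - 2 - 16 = -103 / 12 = -8.58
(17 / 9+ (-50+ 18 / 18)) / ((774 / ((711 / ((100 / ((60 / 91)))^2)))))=-16748 / 8902075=-0.00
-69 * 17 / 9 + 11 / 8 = -3095 / 24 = -128.96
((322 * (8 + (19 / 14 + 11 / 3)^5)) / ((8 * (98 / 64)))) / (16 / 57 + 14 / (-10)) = -916110919216795 / 12159730044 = -75339.74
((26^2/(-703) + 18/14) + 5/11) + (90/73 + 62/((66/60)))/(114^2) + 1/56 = 4329756139/5405738184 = 0.80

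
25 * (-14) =-350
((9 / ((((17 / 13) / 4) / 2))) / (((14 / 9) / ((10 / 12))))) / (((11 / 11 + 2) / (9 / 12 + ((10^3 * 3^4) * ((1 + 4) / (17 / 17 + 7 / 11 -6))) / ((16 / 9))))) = -977301585 / 1904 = -513288.65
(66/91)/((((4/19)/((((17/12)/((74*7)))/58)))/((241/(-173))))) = -856273/3783861536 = -0.00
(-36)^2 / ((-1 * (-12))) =108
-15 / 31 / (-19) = 0.03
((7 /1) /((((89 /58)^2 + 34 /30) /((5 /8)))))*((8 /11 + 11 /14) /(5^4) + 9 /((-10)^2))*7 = 314206851 /387206600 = 0.81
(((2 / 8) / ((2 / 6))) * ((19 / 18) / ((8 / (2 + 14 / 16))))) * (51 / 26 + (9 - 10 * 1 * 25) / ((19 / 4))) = -554185 / 39936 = -13.88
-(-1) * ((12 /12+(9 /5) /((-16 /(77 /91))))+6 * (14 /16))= 6401 /1040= 6.15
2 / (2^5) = 1 / 16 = 0.06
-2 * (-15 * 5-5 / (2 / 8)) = 190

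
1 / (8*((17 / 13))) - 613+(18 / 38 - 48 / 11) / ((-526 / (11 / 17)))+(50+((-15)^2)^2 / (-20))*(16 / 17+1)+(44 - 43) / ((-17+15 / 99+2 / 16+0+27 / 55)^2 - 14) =-1604041581386687757 / 295434088846568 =-5429.44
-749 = -749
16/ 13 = 1.23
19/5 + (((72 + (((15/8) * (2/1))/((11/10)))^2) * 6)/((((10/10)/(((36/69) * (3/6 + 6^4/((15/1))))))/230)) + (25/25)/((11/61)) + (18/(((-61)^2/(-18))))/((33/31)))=1070768130484/204655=5232064.35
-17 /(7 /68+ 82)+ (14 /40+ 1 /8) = 59837 /223320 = 0.27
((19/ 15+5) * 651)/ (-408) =-10199/ 1020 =-10.00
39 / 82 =0.48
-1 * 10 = -10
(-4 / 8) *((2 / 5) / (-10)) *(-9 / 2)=-9 / 100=-0.09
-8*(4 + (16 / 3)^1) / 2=-112 / 3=-37.33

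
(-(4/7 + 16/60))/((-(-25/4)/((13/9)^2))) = -59488/212625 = -0.28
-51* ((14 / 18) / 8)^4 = -40817 / 8957952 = -0.00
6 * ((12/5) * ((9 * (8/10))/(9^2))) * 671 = 21472/25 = 858.88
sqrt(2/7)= sqrt(14)/7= 0.53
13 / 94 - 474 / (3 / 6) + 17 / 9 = -800293 / 846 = -945.97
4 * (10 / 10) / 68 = 1 / 17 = 0.06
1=1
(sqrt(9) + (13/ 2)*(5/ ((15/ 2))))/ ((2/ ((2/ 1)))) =22/ 3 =7.33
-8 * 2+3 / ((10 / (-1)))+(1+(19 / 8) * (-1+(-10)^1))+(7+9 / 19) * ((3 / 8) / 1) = -29353 / 760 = -38.62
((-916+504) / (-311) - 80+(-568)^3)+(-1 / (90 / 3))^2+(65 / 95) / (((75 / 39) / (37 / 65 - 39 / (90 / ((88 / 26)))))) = -974544542514151 / 5318100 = -183250510.99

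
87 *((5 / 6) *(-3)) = -435 / 2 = -217.50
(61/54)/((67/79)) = 4819/3618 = 1.33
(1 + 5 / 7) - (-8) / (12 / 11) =190 / 21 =9.05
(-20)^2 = 400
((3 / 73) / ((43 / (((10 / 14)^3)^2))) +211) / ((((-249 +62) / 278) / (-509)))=159662.78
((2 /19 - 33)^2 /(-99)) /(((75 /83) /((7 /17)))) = -9078125 /1822689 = -4.98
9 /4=2.25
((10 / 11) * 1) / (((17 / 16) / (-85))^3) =-5120000 / 11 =-465454.55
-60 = -60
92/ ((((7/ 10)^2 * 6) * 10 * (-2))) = -1.56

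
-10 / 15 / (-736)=1 / 1104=0.00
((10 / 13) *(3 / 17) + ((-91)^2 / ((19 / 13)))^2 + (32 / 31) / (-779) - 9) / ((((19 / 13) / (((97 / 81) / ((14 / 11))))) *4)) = 578899463715921029 / 112041024228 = 5166852.66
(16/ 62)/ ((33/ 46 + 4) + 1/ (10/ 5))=0.05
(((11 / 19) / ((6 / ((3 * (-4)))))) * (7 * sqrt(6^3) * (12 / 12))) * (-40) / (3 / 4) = 49280 * sqrt(6) / 19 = 6353.20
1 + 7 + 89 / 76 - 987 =-74315 / 76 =-977.83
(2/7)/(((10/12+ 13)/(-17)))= -204/581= -0.35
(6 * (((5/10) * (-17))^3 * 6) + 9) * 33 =-1458567/2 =-729283.50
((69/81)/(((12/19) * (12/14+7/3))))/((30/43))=131537/217080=0.61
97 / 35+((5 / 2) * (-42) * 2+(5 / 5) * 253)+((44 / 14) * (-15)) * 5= -6648 / 35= -189.94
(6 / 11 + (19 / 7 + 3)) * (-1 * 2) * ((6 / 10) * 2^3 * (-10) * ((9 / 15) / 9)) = 15424 / 385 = 40.06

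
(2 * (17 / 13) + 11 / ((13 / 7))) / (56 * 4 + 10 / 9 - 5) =0.04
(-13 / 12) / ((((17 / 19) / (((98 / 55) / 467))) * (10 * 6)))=-12103 / 157192200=-0.00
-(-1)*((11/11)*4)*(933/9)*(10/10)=1244/3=414.67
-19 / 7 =-2.71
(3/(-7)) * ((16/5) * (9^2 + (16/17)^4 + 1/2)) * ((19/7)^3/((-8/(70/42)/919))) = 86640490127895/200533921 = 432049.05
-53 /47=-1.13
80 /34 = 40 /17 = 2.35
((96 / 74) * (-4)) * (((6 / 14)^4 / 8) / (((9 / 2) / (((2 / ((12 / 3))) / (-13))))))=216 / 1154881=0.00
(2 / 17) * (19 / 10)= 19 / 85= 0.22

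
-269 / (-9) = 269 / 9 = 29.89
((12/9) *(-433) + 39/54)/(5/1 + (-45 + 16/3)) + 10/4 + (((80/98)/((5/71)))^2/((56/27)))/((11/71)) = 50447922727/115363248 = 437.30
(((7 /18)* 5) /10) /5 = 7 /180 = 0.04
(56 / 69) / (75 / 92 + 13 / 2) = 224 / 2019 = 0.11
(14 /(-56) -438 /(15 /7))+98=-2133 /20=-106.65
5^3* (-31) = -3875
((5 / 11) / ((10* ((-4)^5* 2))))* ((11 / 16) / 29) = -0.00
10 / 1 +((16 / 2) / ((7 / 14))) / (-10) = 8.40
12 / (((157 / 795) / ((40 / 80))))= 4770 / 157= 30.38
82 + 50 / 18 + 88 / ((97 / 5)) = 89.31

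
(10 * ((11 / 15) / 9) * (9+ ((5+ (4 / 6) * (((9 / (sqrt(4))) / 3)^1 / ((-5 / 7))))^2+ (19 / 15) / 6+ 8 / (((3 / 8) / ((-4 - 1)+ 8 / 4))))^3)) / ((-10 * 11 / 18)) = 11965741727617 / 683437500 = 17508.17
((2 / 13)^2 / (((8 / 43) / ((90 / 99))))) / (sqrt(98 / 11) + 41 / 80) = -705200 / 102871821 + 9632000 * sqrt(22) / 1131590031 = 0.03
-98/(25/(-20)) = 392/5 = 78.40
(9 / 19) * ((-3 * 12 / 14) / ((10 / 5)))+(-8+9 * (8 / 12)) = -347 / 133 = -2.61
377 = 377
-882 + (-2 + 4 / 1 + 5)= -875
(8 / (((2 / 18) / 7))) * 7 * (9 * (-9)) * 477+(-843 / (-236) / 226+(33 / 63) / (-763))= -116492039590003915 / 854602728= -136311335.98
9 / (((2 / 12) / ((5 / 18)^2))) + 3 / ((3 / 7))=67 / 6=11.17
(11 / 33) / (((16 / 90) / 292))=1095 / 2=547.50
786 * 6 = 4716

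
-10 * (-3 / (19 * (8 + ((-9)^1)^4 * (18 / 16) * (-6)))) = -24 / 673037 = -0.00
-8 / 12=-2 / 3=-0.67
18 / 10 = 9 / 5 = 1.80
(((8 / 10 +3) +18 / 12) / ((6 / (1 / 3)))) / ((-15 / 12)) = -53 / 225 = -0.24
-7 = -7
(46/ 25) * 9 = 414/ 25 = 16.56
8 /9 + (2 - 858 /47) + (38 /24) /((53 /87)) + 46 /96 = -4407829 /358704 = -12.29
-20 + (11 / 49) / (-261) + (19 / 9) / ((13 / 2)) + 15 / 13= -3079450 / 166257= -18.52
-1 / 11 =-0.09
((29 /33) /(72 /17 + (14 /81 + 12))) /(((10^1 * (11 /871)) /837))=746467569 /2102980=354.96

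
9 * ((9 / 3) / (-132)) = -9 / 44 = -0.20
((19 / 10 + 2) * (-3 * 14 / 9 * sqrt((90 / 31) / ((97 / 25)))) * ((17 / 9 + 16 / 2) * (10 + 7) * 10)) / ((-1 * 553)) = 196690 * sqrt(30070) / 712659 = 47.86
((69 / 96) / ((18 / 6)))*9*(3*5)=1035 / 32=32.34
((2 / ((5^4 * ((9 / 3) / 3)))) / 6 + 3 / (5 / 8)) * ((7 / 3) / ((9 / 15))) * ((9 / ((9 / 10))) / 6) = 63007 / 2025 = 31.11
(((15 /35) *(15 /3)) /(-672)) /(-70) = 1 /21952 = 0.00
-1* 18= -18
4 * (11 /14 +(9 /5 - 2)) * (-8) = -656 /35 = -18.74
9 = 9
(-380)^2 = 144400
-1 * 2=-2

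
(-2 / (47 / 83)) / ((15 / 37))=-8.71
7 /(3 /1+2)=7 /5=1.40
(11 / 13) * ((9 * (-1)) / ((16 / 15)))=-1485 / 208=-7.14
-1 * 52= -52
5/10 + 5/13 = 23/26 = 0.88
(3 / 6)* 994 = 497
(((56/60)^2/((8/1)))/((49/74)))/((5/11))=407/1125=0.36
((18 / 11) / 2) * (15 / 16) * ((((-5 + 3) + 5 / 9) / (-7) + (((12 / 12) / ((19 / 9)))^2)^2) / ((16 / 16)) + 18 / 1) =1124186475 / 80277736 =14.00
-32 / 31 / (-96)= 1 / 93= 0.01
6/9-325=-973/3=-324.33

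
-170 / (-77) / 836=85 / 32186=0.00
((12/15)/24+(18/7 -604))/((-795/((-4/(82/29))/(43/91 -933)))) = 47612461/41490175500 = 0.00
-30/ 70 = -3/ 7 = -0.43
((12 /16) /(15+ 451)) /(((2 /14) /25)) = 525 /1864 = 0.28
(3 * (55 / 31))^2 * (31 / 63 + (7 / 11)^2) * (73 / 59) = 12479350 / 396893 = 31.44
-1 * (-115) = 115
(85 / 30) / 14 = 0.20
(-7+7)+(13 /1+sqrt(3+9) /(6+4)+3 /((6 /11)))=sqrt(3) /5+37 /2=18.85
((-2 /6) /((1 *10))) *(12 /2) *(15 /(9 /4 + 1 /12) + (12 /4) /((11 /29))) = -1104 /385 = -2.87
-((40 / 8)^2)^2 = -625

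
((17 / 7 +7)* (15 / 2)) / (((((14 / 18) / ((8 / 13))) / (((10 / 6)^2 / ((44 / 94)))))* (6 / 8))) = 282000 / 637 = 442.70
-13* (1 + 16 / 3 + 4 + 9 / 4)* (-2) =1963 / 6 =327.17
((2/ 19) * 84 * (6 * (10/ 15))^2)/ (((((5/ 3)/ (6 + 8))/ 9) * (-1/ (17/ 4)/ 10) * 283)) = -1606.20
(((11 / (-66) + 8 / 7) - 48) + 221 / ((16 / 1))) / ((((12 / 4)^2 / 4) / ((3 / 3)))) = -11159 / 756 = -14.76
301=301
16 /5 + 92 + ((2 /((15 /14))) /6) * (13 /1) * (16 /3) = 15764 /135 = 116.77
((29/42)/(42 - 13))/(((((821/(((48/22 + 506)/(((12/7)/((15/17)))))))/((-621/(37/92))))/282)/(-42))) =788040243900/5680499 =138727.29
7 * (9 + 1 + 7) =119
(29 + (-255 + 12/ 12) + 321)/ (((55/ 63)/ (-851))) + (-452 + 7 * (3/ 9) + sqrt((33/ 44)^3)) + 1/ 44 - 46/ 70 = -434415623/ 4620 + 3 * sqrt(3)/ 8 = -94028.71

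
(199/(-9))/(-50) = 199/450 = 0.44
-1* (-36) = 36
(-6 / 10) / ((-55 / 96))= 288 / 275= 1.05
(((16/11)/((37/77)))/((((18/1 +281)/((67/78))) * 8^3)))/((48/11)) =5159/1325435904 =0.00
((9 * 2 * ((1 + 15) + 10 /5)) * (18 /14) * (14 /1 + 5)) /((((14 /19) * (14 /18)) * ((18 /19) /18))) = 262401.74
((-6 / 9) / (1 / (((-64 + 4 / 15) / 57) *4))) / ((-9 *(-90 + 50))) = 956 / 115425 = 0.01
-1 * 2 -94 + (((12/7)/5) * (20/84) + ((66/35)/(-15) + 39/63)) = -350687/3675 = -95.43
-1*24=-24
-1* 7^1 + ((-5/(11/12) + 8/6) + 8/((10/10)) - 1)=-136/33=-4.12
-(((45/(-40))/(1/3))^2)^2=-129.75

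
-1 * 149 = -149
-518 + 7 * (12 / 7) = -506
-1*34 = -34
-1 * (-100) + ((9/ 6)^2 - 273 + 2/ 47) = -32093/ 188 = -170.71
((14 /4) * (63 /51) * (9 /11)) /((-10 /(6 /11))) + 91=1867901 /20570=90.81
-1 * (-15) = 15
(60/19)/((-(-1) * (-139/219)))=-13140/2641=-4.98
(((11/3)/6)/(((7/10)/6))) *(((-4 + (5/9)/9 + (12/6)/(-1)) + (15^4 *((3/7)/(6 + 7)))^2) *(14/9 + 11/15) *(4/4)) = 4233665878063424/126773829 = 33395424.84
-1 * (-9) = 9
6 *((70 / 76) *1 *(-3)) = -315 / 19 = -16.58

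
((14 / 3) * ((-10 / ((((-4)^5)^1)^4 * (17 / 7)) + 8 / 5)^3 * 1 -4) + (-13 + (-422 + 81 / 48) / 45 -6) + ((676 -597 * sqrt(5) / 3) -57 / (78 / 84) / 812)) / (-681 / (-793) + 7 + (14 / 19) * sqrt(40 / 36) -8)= -35665171035 * sqrt(2) / 85127756 -1025429886 * sqrt(5) / 21281939 + 2470322800060619561024215784677585608744554342287249 / 15744014115049946626528631543143586814060658688000 + 103103472655161647994326479855227651986022715443883603 * sqrt(10) / 377856338761198719036687157035446083537455808512000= 319.54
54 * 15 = 810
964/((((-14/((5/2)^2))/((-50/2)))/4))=301250/7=43035.71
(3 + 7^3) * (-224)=-77504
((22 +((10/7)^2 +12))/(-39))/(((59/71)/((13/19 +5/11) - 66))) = 1699732616/23564541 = 72.13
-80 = -80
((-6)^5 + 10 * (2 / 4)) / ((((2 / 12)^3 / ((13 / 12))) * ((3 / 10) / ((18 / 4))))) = -27276210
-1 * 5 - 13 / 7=-6.86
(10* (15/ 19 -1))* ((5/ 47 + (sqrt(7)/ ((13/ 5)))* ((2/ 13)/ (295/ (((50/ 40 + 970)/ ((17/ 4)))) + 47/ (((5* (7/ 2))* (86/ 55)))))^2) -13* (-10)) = -244600/ 893 -55814746050* sqrt(7)/ 26359311995263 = -273.91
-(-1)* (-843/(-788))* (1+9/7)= 3372/1379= 2.45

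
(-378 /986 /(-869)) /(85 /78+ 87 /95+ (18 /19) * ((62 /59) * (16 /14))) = 578402370 /4121162900921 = 0.00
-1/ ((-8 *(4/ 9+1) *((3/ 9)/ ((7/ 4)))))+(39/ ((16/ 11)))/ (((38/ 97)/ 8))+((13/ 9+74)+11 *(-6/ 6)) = 43566407/ 71136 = 612.44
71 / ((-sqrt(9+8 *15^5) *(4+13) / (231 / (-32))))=5467 *sqrt(675001) / 367200544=0.01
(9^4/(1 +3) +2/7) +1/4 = 22971/14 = 1640.79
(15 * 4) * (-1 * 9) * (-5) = 2700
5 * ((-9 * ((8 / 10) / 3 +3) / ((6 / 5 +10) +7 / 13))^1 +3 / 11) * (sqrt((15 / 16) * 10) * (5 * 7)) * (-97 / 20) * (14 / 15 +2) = 757085 * sqrt(6) / 109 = 17013.50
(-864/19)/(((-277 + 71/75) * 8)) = 2025/98344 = 0.02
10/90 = 1/9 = 0.11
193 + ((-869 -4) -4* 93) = -1052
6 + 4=10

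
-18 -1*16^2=-274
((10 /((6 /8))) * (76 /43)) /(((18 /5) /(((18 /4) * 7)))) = 26600 /129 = 206.20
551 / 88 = 6.26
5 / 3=1.67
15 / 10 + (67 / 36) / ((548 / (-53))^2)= 16404619 / 10810944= 1.52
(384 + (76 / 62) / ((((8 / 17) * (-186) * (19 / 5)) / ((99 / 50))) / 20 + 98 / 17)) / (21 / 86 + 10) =755630142 / 20182829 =37.44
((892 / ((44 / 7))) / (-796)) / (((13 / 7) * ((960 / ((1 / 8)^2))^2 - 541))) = -10927 / 429686250559852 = -0.00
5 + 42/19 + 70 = 1467/19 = 77.21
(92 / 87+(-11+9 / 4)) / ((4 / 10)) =-13385 / 696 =-19.23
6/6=1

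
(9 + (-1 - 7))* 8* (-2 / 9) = -16 / 9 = -1.78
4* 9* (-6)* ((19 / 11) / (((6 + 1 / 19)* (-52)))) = 19494 / 16445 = 1.19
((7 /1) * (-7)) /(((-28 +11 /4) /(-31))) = -6076 /101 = -60.16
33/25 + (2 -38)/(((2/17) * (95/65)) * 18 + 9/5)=-90667/15025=-6.03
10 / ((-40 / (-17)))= 17 / 4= 4.25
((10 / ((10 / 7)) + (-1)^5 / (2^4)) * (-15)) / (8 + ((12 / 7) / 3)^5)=-1865577 / 144512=-12.91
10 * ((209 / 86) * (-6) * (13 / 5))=-16302 / 43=-379.12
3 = 3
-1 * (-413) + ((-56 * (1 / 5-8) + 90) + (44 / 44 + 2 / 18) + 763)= 1703.91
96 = 96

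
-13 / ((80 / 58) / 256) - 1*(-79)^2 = -43269 / 5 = -8653.80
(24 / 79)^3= 13824 / 493039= 0.03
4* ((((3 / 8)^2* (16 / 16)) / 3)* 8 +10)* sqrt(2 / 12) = 83* sqrt(6) / 12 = 16.94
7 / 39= 0.18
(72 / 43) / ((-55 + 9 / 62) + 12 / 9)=-13392 / 428065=-0.03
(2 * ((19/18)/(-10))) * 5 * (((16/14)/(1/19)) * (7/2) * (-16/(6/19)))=109744/27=4064.59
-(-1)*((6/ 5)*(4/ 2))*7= 16.80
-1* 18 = -18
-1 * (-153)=153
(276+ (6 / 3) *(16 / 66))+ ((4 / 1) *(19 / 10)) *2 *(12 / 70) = 1611748 / 5775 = 279.09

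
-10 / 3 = -3.33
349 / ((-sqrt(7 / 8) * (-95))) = 698 * sqrt(14) / 665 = 3.93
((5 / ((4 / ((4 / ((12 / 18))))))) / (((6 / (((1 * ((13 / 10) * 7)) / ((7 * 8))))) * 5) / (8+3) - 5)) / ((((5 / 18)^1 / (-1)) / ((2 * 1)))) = -7722 / 1685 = -4.58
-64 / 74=-32 / 37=-0.86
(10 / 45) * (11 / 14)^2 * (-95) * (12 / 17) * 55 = -1264450 / 2499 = -505.98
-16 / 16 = -1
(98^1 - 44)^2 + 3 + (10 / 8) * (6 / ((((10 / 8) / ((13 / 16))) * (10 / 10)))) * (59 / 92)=2150685 / 736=2922.13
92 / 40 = 23 / 10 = 2.30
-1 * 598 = -598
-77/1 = -77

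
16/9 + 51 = 52.78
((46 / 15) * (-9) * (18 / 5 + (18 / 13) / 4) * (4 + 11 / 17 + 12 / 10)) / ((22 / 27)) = -474992343 / 607750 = -781.56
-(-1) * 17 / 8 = 17 / 8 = 2.12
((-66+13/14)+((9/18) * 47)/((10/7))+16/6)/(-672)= 19301/282240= 0.07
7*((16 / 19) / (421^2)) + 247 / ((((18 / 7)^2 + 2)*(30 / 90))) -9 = 109483408133 / 1421118338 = 77.04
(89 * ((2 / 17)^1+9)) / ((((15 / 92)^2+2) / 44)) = 5137478720 / 291601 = 17618.18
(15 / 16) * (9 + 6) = 225 / 16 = 14.06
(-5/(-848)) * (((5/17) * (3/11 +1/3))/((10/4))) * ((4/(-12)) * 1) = -25/178398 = -0.00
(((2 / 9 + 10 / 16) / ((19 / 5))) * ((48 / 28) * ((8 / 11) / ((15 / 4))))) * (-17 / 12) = -4148 / 39501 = -0.11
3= 3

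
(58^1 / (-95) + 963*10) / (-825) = -914792 / 78375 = -11.67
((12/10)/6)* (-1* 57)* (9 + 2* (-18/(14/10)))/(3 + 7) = 6669/350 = 19.05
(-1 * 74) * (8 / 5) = -592 / 5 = -118.40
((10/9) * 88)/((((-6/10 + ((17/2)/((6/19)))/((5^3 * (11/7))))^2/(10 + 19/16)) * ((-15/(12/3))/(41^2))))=-400496569000000/175062963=-2287728.72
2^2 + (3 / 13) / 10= 523 / 130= 4.02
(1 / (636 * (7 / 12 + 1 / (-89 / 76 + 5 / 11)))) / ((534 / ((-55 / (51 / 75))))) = 823625 / 2809341426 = 0.00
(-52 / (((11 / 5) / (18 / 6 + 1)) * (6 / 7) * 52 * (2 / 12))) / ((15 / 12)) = -112 / 11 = -10.18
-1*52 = -52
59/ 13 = 4.54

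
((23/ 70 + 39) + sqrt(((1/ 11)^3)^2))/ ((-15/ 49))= -25650191/ 199650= -128.48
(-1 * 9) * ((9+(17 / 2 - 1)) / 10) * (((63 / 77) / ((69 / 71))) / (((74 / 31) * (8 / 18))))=-1604529 / 136160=-11.78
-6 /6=-1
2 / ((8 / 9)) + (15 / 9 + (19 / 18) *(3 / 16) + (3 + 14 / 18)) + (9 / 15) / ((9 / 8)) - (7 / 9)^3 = 927893 / 116640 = 7.96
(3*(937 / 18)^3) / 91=822656953 / 176904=4650.30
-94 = -94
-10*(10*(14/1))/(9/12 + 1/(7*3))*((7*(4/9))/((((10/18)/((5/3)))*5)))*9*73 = -144224640/67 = -2152606.57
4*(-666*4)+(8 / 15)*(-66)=-53456 / 5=-10691.20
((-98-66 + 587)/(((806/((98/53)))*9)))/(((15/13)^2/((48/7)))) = 68432/123225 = 0.56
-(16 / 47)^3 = -4096 / 103823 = -0.04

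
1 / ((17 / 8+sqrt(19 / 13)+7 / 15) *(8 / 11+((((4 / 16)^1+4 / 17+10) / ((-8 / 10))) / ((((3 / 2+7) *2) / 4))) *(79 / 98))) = -725799360 / 2588375261+21542400 *sqrt(247) / 2588375261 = -0.15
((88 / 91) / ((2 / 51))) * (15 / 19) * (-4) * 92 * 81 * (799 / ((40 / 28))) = -80166648672 / 247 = -324561330.66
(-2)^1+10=8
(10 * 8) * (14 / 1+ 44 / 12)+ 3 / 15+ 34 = 21713 / 15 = 1447.53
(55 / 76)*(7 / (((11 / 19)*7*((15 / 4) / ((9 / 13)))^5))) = 62208 / 232058125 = 0.00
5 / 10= 1 / 2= 0.50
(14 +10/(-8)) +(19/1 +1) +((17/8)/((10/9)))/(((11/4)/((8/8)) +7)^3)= 4317377/131820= 32.75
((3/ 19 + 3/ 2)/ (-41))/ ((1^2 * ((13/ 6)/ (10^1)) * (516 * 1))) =-315/ 870922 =-0.00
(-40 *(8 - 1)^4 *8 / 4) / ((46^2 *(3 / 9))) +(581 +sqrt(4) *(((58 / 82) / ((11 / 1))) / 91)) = 6701574531 / 21710689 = 308.68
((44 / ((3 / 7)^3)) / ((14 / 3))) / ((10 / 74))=39886 / 45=886.36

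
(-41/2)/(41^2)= -1/82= -0.01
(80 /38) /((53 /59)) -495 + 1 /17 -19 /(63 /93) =-520.65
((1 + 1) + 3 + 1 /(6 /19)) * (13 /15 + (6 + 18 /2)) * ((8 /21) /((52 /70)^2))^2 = 142859500 /2313441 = 61.75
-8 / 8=-1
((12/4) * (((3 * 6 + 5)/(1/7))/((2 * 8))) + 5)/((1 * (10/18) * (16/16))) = 5067/80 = 63.34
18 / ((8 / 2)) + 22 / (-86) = 4.24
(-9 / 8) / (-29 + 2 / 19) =19 / 488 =0.04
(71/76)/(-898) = -0.00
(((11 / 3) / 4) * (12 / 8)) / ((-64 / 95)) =-1045 / 512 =-2.04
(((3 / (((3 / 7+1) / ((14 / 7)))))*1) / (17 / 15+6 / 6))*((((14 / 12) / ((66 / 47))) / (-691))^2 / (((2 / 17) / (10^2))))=322016975 / 133114063104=0.00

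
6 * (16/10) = 48/5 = 9.60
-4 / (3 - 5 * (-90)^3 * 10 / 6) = -4 / 6075003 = -0.00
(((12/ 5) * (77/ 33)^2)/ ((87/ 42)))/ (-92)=-686/ 10005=-0.07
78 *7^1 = 546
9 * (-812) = -7308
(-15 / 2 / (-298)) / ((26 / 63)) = 945 / 15496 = 0.06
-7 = -7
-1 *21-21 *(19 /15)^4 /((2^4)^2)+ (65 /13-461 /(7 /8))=-16422385729 /30240000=-543.07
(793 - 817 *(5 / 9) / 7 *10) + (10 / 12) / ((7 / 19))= 18503 / 126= 146.85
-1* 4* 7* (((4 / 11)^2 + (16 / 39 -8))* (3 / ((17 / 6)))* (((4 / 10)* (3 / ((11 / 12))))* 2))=851364864 / 1470755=578.86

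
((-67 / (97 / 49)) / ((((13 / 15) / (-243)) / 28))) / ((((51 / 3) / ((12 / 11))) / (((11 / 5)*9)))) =7237360368 / 21437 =337610.69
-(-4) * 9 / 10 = 18 / 5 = 3.60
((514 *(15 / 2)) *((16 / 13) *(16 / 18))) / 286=82240 / 5577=14.75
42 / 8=21 / 4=5.25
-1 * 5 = -5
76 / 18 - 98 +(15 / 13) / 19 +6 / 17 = -3528323 / 37791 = -93.36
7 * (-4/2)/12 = -7/6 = -1.17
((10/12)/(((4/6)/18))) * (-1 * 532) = -11970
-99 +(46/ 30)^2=-21746/ 225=-96.65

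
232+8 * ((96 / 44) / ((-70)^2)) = 3126248 / 13475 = 232.00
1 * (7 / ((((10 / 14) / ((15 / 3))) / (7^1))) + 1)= 344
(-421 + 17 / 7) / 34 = -1465 / 119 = -12.31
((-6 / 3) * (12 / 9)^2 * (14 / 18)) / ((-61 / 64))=2.90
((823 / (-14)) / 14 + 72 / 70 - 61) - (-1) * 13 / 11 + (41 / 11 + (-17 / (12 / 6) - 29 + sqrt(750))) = -1043087 / 10780 + 5 * sqrt(30) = -69.38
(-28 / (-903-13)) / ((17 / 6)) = 42 / 3893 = 0.01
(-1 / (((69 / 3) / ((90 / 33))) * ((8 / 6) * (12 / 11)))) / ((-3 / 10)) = 25 / 92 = 0.27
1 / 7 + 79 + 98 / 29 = 16752 / 203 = 82.52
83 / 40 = 2.08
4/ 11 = 0.36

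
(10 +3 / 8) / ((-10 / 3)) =-249 / 80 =-3.11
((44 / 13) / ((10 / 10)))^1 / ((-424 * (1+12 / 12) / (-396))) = 1089 / 689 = 1.58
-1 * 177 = -177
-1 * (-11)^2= -121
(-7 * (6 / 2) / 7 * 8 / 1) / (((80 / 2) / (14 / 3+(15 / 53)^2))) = -40001 / 14045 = -2.85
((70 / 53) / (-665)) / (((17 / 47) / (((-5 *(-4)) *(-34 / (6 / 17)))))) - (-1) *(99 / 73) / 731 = 1705780559 / 161209623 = 10.58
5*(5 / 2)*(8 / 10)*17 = 170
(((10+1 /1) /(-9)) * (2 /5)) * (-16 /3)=352 /135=2.61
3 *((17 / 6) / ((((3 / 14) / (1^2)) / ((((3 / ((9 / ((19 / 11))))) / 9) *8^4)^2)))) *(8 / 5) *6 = 11531718754304 / 441045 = 26146354.12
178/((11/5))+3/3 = 901/11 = 81.91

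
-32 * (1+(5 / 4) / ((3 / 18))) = -272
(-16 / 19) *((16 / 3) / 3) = -256 / 171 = -1.50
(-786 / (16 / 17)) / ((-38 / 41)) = 273921 / 304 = 901.06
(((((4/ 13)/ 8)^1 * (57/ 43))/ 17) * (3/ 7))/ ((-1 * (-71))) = 171/ 9445982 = 0.00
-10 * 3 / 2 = -15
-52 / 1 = -52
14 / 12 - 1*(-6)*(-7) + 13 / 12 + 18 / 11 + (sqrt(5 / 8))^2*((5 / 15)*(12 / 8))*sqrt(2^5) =-1677 / 44 + 5*sqrt(2) / 4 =-36.35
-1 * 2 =-2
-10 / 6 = -1.67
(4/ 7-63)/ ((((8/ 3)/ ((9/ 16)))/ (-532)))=224181/ 32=7005.66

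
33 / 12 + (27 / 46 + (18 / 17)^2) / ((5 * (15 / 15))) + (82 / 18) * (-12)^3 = -1046092681 / 132940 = -7868.91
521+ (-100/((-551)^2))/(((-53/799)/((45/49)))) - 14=399748656579/788451797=507.00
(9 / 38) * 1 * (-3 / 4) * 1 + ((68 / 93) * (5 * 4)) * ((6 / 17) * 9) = 218043 / 4712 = 46.27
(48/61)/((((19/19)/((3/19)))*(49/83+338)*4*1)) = 2988/32571377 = 0.00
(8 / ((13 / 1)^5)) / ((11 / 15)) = 120 / 4084223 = 0.00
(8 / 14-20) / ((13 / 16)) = -2176 / 91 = -23.91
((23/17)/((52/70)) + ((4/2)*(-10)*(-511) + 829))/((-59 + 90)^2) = 4884463/424762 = 11.50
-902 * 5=-4510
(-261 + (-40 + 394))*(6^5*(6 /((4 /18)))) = 19525536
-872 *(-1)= 872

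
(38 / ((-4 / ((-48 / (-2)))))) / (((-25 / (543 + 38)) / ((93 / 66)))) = 2053254 / 275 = 7466.38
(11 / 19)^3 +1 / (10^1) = 20169 / 68590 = 0.29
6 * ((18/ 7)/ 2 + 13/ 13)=96/ 7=13.71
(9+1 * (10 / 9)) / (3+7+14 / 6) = 91 / 111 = 0.82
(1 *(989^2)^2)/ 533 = 956720690641/ 533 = 1794973153.17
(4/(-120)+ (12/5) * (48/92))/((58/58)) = 841/690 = 1.22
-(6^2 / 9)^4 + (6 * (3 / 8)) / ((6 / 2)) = -1021 / 4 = -255.25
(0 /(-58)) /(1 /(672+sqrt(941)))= 0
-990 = -990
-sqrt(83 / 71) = -sqrt(5893) / 71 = -1.08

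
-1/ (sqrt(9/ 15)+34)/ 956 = -85/ 2761406+sqrt(15)/ 5522812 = -0.00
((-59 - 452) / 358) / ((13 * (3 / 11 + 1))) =-0.09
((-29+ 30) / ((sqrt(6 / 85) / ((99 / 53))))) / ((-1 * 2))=-33 * sqrt(510) / 212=-3.52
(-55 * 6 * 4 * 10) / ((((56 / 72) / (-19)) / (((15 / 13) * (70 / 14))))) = 169290000 / 91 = 1860329.67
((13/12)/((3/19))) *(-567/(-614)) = 15561/2456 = 6.34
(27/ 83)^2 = 729/ 6889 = 0.11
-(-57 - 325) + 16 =398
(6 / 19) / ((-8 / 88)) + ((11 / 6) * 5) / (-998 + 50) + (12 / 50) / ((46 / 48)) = -3.23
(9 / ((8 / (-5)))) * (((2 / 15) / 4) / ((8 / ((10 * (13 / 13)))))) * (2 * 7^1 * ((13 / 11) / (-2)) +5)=135 / 176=0.77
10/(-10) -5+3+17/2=11/2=5.50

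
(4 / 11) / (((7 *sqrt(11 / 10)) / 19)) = 76 *sqrt(110) / 847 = 0.94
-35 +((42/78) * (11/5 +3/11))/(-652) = -4079313/116545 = -35.00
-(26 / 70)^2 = -169 / 1225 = -0.14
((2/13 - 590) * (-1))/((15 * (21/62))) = 52824/455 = 116.10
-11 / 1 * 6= -66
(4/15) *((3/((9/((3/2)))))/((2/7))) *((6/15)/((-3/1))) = -14/225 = -0.06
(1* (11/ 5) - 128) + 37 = -444/ 5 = -88.80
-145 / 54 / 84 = -145 / 4536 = -0.03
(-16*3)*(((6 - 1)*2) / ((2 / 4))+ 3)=-1104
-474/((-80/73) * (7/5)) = 17301/56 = 308.95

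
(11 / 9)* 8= 88 / 9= 9.78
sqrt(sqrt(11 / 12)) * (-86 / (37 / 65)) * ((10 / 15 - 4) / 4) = 13975 * 11^(1 / 4) * sqrt(2) * 3^(3 / 4) / 666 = 123.19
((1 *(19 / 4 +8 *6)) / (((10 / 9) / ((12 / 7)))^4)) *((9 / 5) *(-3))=-12110477508 / 7503125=-1614.06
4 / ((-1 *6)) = -2 / 3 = -0.67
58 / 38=29 / 19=1.53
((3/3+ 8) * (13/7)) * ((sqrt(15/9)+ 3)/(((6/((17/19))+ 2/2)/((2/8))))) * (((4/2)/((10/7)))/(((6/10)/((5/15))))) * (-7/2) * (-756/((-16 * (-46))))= 97461 * sqrt(15)/192832+ 877149/192832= 6.51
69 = 69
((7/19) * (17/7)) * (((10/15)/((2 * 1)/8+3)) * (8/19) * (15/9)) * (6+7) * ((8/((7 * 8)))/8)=680/22743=0.03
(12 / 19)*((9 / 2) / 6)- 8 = -143 / 19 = -7.53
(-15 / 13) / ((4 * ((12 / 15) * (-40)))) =15 / 1664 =0.01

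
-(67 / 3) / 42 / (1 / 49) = -469 / 18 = -26.06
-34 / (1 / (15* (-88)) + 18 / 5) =-44880 / 4751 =-9.45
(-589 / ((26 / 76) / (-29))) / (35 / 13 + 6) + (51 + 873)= 753490 / 113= 6668.05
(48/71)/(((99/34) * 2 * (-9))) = -272/21087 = -0.01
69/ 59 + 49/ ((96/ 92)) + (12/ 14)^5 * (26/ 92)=26415315893/ 547370376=48.26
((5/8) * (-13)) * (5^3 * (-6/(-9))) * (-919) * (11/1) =82135625/12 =6844635.42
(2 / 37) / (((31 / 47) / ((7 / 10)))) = 329 / 5735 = 0.06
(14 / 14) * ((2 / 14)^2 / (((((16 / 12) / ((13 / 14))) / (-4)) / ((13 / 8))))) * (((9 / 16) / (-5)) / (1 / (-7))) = -4563 / 62720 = -0.07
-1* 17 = -17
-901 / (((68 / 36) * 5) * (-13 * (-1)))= -477 / 65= -7.34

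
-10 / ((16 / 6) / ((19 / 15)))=-19 / 4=-4.75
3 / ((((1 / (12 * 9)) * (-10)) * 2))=-16.20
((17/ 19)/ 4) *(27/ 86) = 459/ 6536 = 0.07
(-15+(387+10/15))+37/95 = 106321/285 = 373.06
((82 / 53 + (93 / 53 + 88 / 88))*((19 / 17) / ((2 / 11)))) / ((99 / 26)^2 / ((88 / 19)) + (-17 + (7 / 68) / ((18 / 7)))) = -1159659072 / 606476191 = -1.91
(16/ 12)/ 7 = 4/ 21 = 0.19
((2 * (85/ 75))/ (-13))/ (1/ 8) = -272/ 195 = -1.39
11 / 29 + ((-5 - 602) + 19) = -17041 / 29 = -587.62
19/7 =2.71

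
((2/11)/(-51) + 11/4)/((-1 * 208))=-6163/466752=-0.01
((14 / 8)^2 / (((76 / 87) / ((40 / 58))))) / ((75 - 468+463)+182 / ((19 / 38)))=105 / 18848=0.01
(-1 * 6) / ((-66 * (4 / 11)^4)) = 1331 / 256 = 5.20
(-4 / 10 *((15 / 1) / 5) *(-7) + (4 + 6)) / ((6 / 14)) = 644 / 15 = 42.93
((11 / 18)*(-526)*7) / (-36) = 20251 / 324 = 62.50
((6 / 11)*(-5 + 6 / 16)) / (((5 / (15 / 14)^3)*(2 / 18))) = -674325 / 120736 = -5.59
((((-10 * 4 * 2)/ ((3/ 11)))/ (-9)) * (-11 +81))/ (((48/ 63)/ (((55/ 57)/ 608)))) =741125/ 155952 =4.75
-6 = -6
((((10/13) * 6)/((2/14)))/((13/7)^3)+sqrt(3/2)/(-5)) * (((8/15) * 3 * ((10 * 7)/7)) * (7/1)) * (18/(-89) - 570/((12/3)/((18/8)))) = -172440.51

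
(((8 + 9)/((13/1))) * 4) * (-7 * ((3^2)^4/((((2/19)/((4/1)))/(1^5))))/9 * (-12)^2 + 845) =-1898748428/13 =-146057571.38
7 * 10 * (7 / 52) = 245 / 26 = 9.42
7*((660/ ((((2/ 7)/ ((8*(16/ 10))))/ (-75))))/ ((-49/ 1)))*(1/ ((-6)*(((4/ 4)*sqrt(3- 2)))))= -52800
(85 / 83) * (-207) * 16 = -281520 / 83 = -3391.81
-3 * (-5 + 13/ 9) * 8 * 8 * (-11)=-22528/ 3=-7509.33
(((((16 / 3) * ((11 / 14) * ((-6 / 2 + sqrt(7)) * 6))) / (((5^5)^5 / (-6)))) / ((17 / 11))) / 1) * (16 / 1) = 557568 / 35464763641357421875-185856 * sqrt(7) / 35464763641357421875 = 0.00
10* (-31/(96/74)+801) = 186505/24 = 7771.04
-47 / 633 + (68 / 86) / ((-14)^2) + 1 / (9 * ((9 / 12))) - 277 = -6648111823 / 24007158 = -276.92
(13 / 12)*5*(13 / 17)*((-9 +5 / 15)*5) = -54925 / 306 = -179.49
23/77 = 0.30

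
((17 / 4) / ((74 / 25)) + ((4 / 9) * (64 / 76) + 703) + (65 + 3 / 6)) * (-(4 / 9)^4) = -1247680480 / 41511447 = -30.06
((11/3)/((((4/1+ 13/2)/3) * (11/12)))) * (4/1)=32/7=4.57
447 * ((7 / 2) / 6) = 1043 / 4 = 260.75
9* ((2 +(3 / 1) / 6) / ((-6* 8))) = -15 / 32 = -0.47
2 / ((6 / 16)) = 16 / 3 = 5.33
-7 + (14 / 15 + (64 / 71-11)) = -17216 / 1065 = -16.17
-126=-126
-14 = -14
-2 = -2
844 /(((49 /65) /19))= 1042340 /49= 21272.24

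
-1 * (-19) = 19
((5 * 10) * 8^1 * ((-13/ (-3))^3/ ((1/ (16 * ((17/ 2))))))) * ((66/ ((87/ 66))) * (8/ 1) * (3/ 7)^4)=59815902.09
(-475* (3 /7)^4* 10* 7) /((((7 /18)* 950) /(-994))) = 1035180 /343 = 3018.02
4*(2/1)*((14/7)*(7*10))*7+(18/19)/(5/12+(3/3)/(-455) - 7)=5356056440/683183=7839.86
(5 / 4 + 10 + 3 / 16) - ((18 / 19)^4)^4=50841746185329165657207 / 4615062617081938682896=11.02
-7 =-7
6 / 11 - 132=-1446 / 11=-131.45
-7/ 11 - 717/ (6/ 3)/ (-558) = 25/ 4092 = 0.01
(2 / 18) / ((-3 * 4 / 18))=-0.17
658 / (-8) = -329 / 4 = -82.25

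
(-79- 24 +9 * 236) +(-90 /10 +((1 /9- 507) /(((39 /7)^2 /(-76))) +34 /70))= 1558823173 /479115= 3253.55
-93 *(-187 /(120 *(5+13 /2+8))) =5797 /780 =7.43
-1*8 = -8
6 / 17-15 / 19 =-141 / 323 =-0.44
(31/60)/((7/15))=31/28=1.11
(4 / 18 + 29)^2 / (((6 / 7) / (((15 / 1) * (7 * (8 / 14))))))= 4841830 / 81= 59775.68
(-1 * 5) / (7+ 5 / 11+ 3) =-0.48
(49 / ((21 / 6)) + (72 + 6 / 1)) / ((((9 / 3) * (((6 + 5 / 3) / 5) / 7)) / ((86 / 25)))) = 2408 / 5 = 481.60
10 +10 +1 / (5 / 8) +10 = 158 / 5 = 31.60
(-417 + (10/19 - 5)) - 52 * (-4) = -4056/19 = -213.47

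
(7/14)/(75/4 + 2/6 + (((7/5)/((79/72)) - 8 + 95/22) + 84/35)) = 26070/994699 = 0.03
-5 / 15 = -1 / 3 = -0.33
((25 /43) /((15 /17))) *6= 170 /43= 3.95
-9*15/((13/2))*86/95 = -4644/247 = -18.80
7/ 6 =1.17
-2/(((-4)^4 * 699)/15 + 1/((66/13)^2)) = -43560/259827533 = -0.00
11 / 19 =0.58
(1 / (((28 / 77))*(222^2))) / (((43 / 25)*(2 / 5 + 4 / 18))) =0.00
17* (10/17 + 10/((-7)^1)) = -100/7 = -14.29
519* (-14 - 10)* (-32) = 398592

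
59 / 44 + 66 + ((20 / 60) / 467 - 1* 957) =-54842101 / 61644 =-889.66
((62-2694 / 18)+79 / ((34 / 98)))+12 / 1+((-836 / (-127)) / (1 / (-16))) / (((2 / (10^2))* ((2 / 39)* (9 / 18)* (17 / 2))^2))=-12190196714 / 110109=-110710.27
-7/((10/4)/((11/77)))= -2/5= -0.40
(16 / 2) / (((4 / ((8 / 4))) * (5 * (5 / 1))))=4 / 25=0.16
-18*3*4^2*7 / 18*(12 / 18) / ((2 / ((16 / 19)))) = -1792 / 19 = -94.32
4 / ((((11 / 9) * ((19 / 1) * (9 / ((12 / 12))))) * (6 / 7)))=0.02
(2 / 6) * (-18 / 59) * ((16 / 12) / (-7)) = 8 / 413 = 0.02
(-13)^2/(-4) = -169/4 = -42.25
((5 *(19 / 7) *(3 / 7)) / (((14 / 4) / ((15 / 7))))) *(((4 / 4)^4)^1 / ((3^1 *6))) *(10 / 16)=2375 / 19208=0.12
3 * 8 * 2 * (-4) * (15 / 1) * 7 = -20160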